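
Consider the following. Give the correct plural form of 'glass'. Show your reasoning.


Apply rule: Add -es (sibilant/fricative ending). 'glass' becomes 'glasses'.

glasses


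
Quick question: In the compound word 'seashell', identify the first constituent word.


Split 'seashell' into 'sea' + 'shell'. The first part is 'sea'.

sea


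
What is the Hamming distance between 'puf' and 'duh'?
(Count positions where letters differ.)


Alignment:
Position 1: 'p' vs 'd' = DIFFER
Position 2: 'u' vs 'u' = match
Position 3: 'f' vs 'h' = DIFFER
Total differences: 2

2


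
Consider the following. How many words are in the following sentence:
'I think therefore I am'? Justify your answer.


Split into words: I | think | therefore | I | am = 5 words.

5


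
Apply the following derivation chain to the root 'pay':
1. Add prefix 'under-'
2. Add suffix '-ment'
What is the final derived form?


Step 1: Add prefix 'under-' to 'pay' = 'underpay'
Step 2: Add suffix '-ment' to 'underpay' = 'underpayment'

underpayment


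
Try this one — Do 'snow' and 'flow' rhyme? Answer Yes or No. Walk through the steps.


Rime (stressed vowel + following sounds) of 'snow': -ow = /oʊ/
Rime of 'flow': -ow = /oʊ/
/oʊ/ and /oʊ/ are the same ending sound, so the words rhyme.

Yes


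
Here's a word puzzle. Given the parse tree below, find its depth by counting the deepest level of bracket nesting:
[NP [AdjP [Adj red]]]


Count bracket nesting levels:
'[' at pos 0: depth = 1
'[' at pos 4: depth = 2
'[' at pos 10: depth = 3
Maximum depth reached: 3

3


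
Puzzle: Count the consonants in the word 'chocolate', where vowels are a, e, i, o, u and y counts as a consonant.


Consonants in 'chocolate': c, h, c, l, t = 5 consonants.

5


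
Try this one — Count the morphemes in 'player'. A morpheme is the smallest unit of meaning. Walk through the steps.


Decomposition: play (root) + -er (suffix) = 2 morpheme(s)

2 morphemes


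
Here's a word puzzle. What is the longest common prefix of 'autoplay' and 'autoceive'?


Compare from the start: 4 characters match: 'auto'. Mismatch at position 5: 'p' vs 'c'.

auto


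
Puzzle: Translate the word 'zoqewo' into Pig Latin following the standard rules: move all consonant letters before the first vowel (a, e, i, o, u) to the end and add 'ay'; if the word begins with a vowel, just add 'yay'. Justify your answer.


'zoqewo': move consonant cluster 'z' to end and add 'ay': 'oqewozay'.

oqewozay


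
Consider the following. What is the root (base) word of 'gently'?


Remove suffix '-ly' from 'gently' to get root 'gentle'.

gentle


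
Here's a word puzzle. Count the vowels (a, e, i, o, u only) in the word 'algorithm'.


Vowels in 'algorithm': a, o, i = 3 vowels.

3


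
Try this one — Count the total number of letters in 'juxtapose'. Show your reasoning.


Spell out 'juxtapose' and number each letter: j(1), u(2), x(3), t(4), a(5), p(6), o(7), s(8), e(9). Total: 9 letters.

9


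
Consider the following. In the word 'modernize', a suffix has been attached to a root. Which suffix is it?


The word 'modernize' = 'modern' (root) + '-ize' (suffix). The suffix is '-ize'.

ize


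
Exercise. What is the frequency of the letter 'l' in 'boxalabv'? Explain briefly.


Letter 'l' in 'boxalabv': found at position(s) 5 = 1 occurrence(s).

1


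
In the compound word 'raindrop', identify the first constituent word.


Split 'raindrop' into 'rain' + 'drop'. The first part is 'rain'.

rain


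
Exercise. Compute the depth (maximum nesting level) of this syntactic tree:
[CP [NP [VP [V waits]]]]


Count bracket nesting levels:
'[' at pos 0: depth = 1
'[' at pos 4: depth = 2
'[' at pos 8: depth = 3
'[' at pos 12: depth = 4
Maximum depth reached: 4

4


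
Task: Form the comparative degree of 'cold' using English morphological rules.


Apply comparative formation (add -er): 'cold' -> 'colder'.

colder


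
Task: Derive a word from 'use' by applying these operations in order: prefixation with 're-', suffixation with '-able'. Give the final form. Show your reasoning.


Step 1: Add prefix 're-' to 'use' = 'reuse'
Step 2: Add suffix '-able' to 'reuse' = 'reusable'

reusable


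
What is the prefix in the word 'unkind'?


The word 'unkind' = 'un' (prefix) + 'kind' (root). The prefix is 'un'.

un


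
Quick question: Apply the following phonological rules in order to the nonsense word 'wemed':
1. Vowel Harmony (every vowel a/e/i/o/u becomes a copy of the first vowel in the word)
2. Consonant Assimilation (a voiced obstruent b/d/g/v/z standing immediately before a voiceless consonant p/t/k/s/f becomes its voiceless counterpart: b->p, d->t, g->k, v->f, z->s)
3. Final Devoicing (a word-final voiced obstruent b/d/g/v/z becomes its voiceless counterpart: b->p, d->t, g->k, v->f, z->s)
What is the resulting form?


Starting form: 'wemed'
Rule 1: Vowel Harmony: all vowels already match. No change.
Rule 2: Consonant Assimilation: no voiced obstruent (b/d/g/v/z) stands immediately before a voiceless consonant (p/t/k/s/f). No change.
Rule 3: Final Devoicing: word-final voiced obstruent 'd' becomes voiceless 't'. 'wemed' -> 'wemet'
Final form: 'wemet'

wemet


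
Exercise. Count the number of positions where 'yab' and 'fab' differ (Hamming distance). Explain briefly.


Alignment:
Position 1: 'y' vs 'f' = DIFFER
Position 2: 'a' vs 'a' = match
Position 3: 'b' vs 'b' = match
Total differences: 1

1


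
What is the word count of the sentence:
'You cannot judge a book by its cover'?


Split into words: You | cannot | judge | a | book | by | its | cover = 8 words.

8


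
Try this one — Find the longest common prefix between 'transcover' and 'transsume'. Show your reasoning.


Compare from the start: 5 characters match: 'trans'. Mismatch at position 6: 'c' vs 's'.

trans


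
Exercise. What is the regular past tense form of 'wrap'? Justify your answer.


Apply rule: Double final consonant and add -ed. 'wrap' becomes 'wrapped'.

wrapped


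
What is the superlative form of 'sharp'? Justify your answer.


Apply superlative formation (add -est): 'sharp' -> 'sharpest'.

sharpest


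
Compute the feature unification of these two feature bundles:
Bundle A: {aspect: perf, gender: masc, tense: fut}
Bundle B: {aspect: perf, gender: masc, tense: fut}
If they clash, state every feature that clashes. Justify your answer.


Compare features:
aspect: A=perf vs B=perf -> unified: perf
gender: A=masc vs B=masc -> unified: masc
tense: A=fut vs B=fut -> unified: fut
No clashes found.

Unified: {aspect: perf, gender: masc, tense: fut}


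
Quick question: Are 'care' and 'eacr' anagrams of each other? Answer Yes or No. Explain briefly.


Sorted letters of 'care': 'acer'
Sorted letters of 'eacr': 'acer'
They match.

Yes


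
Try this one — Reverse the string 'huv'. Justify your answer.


Reverse 'huv' character by character: 'vuh'.

vuh


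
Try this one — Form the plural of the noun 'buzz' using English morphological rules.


Apply rule: Add -es (sibilant/fricative ending). 'buzz' becomes 'buzzes'.

buzzes


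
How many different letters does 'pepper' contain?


Unique letters in 'pepper': {e, p, r} = 3 distinct letters.

3


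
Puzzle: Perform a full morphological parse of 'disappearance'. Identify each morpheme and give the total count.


Step 1: Identify prefix: 'dis' (meaning: not/apart)
Step 2: Identify root: 'appear'
Step 3: Identify suffix(es): 'ance'
Decomposition: dis- (prefix: not/apart) + appear (root) + -ance (suffix: state/act)
Total morphemes: 3

3 morphemes (dis- (prefix: not/apart) + appear (root) + -ance (suffix: state/act))


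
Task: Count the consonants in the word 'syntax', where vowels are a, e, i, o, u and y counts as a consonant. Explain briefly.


Consonants in 'syntax': s, y, n, t, x = 5 consonants.

5


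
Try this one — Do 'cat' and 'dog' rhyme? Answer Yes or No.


Rime (stressed vowel + following sounds) of 'cat': -at = /æt/
Rime of 'dog': -og = /ɒg/
/æt/ and /ɒg/ are different ending sounds, so the words do not rhyme.

No


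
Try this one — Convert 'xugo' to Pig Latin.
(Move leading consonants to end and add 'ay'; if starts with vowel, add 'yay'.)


'xugo': move consonant cluster 'x' to end and add 'ay': 'ugoxay'.

ugoxay


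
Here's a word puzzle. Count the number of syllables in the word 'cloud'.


Break 'cloud' into syllables: cloud -> cloud = 1 syllable

1 syllable


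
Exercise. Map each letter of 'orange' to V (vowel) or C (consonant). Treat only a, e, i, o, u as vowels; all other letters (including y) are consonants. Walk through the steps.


Letter mapping: o = V, r = C, a = V, n = C, g = C, e = V.

VCVCCV


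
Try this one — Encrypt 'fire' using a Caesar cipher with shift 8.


Shift each letter by 8: f -> n, i -> q, r -> z, e -> m. Result: 'nqzm'.

nqzm


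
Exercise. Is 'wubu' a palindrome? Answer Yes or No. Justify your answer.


Forward: 'wubu'
Reversed: 'ubuw'
They differ.

No


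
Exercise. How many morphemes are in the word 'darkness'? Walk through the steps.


Decomposition: dark (root) + -ness (suffix) = 2 morpheme(s)

2 morphemes


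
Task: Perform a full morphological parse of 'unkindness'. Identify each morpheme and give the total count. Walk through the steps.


Step 1: Identify prefix: 'un' (meaning: not/reverse)
Step 2: Identify root: 'kind'
Step 3: Identify suffix(es): 'ness'
Decomposition: un- (prefix: not/reverse) + kind (root) + -ness (suffix: state of)
Total morphemes: 3

3 morphemes (un- (prefix: not/reverse) + kind (root) + -ness (suffix: state of))


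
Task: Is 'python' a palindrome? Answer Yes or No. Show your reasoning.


Forward: 'python'
Reversed: 'nohtyp'
They differ.

No


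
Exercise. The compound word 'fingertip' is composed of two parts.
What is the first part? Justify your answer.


Split 'fingertip' into 'finger' + 'tip'. The first part is 'finger'.

finger


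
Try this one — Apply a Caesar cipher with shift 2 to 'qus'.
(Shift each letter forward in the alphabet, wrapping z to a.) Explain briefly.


Shift each letter by 2: q -> s, u -> w, s -> u. Result: 'swu'.

swu


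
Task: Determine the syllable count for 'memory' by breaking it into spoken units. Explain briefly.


Break 'memory' into syllables: mem-o-ry -> mem | o | ry = 3 syllables

3 syllables


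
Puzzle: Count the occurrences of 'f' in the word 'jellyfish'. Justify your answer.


Letter 'f' in 'jellyfish': found at position(s) 6 = 1 occurrence(s).

1


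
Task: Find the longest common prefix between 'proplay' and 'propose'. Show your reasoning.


Compare from the start: 4 characters match: 'prop'. Mismatch at position 5: 'l' vs 'o'.

prop


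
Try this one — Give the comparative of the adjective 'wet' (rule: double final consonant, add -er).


Apply comparative formation (double final consonant, add -er): 'wet' -> 'wetter'.

wetter


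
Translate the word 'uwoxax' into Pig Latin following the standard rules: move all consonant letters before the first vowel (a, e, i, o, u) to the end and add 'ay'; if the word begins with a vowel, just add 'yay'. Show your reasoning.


'uwoxax' starts with a vowel, so add 'yay': 'uwoxaxyay'.

uwoxaxyay


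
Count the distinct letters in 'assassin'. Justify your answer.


Unique letters in 'assassin': {a, i, n, s} = 4 distinct letters.

4


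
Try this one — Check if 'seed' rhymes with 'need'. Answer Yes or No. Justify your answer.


Rime (stressed vowel + following sounds) of 'seed': -eed = /iːd/
Rime of 'need': -eed = /iːd/
/iːd/ and /iːd/ are the same ending sound, so the words rhyme.

Yes


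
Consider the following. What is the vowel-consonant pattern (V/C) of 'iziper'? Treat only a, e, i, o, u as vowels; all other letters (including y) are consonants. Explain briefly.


Letter mapping: i = V, z = C, i = V, p = C, e = V, r = C.

VCVCVC


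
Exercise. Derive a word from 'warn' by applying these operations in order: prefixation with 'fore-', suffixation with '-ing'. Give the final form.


Step 1: Add prefix 'fore-' to 'warn' = 'forewarn'
Step 2: Add suffix '-ing' to 'forewarn' = 'forewarning'

forewarning


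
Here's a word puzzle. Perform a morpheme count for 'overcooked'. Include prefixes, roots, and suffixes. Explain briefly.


Decomposition: over- (prefix) + cook (root) + -ed (suffix) = 3 morpheme(s)

3 morphemes


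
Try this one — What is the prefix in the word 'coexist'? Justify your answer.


The word 'coexist' = 'co' (prefix) + 'exist' (root). The prefix is 'co'.

co


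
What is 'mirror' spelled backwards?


Reverse 'mirror' character by character: 'rorrim'.

rorrim


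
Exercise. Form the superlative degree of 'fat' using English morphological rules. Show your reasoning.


Apply superlative formation (double final consonant, add -est): 'fat' -> 'fattest'.

fattest


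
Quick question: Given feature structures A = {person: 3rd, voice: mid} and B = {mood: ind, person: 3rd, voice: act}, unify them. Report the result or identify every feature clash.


Compare features:
mood: A=_ vs B=ind -> unified: ind
person: A=3rd vs B=3rd -> unified: 3rd
voice: A=mid vs B=act -> CLASH
Clash detected on feature 'voice' (mid vs act); unification fails.

CLASH on 'voice' (mid vs act)


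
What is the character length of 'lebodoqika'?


Spell out 'lebodoqika' and number each letter: l(1), e(2), b(3), o(4), d(5), o(6), q(7), i(8), k(9), a(10). Total: 10 letters.

10


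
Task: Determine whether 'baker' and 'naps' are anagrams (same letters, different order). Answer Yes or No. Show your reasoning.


Sorted letters of 'baker': 'abekr'
Sorted letters of 'naps': 'anps'
They do not match.

No


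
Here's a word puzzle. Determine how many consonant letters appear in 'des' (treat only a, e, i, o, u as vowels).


Consonants in 'des': d, s = 2 consonants.

2


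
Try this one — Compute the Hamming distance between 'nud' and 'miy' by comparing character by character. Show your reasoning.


Alignment:
Position 1: 'n' vs 'm' = DIFFER
Position 2: 'u' vs 'i' = DIFFER
Position 3: 'd' vs 'y' = DIFFER
Total differences: 3

3


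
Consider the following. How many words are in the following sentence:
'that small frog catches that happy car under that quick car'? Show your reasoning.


Split into words: that | small | frog | catches | that | happy | car | under | that | quick | car = 11 words.

11


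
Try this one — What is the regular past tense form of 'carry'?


Apply rule: Change -y to -ied. 'carry' becomes 'carried'.

carried


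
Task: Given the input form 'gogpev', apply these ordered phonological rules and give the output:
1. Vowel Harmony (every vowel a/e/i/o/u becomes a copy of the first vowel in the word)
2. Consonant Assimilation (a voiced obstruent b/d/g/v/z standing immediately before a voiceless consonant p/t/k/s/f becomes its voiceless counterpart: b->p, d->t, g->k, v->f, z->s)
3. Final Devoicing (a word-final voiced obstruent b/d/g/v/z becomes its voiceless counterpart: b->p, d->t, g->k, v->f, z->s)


Starting form: 'gogpev'
Rule 1: Vowel Harmony: all vowels become 'o' (matching first vowel). 'gogpev' -> 'gogpov'
Rule 2: Consonant Assimilation: voiced obstruent before voiceless consonant becomes voiceless ('gp' -> 'kp'). 'gogpov' -> 'gokpov'
Rule 3: Final Devoicing: word-final voiced obstruent 'v' becomes voiceless 'f'. 'gokpov' -> 'gokpof'
Final form: 'gokpof'

gokpof


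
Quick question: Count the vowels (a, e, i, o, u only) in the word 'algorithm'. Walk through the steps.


Vowels in 'algorithm': a, o, i = 3 vowels.

3


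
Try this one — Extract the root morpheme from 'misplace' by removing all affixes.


Remove prefix 'mis' from 'misplace' to get root 'place'.

place


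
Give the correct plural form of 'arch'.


Apply rule: Add -es (sibilant/fricative ending). 'arch' becomes 'arches'.

arches


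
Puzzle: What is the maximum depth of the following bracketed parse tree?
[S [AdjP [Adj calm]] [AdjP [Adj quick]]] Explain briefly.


Count bracket nesting levels:
'[' at pos 0: depth = 1
'[' at pos 3: depth = 2
'[' at pos 9: depth = 3
'[' at pos 21: depth = 2
'[' at pos 27: depth = 3
Maximum depth reached: 3

3


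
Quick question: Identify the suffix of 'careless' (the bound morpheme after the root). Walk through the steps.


The word 'careless' = 'care' (root) + '-less' (suffix). The suffix is '-less'.

less


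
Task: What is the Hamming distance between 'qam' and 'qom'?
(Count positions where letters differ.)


Alignment:
Position 1: 'q' vs 'q' = match
Position 2: 'a' vs 'o' = DIFFER
Position 3: 'm' vs 'm' = match
Total differences: 1

1


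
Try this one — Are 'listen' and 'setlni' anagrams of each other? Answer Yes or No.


Sorted letters of 'listen': 'eilnst'
Sorted letters of 'setlni': 'eilnst'
They match.

Yes


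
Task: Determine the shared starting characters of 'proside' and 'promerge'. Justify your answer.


Compare from the start: 3 characters match: 'pro'. Mismatch at position 4: 's' vs 'm'.

pro


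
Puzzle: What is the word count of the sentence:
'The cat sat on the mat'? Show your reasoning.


Split into words: The | cat | sat | on | the | mat = 6 words.

6


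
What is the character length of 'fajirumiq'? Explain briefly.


Spell out 'fajirumiq' and number each letter: f(1), a(2), j(3), i(4), r(5), u(6), m(7), i(8), q(9). Total: 9 letters.

9


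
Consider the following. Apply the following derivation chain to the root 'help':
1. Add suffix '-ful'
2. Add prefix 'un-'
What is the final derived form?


Step 1: Add suffix '-ful' to 'help' = 'helpful'
Step 2: Add prefix 'un-' to 'helpful' = 'unhelpful'

unhelpful


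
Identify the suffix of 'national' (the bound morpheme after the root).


The word 'national' = 'nation' (root) + '-al' (suffix). The suffix is '-al'.

al


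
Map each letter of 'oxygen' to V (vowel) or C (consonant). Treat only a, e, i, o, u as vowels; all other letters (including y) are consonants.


Letter mapping: o = V, x = C, y = C, g = C, e = V, n = C.

VCCCVC


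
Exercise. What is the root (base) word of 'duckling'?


Remove suffix '-ling' from 'duckling' to get root 'duck'.

duck


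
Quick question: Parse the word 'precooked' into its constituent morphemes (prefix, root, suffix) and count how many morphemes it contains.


Step 1: Identify prefix: 'pre' (meaning: before)
Step 2: Identify root: 'cook'
Step 3: Identify suffix(es): 'ed'
Decomposition: pre- (prefix: before) + cook (root) + -ed (suffix: past)
Total morphemes: 3

3 morphemes (pre- (prefix: before) + cook (root) + -ed (suffix: past))


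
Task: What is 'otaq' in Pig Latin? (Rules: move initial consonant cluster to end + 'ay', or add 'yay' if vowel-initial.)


'otaq' starts with a vowel, so add 'yay': 'otaqyay'.

otaqyay


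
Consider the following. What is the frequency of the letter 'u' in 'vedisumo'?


Letter 'u' in 'vedisumo': found at position(s) 6 = 1 occurrence(s).

1


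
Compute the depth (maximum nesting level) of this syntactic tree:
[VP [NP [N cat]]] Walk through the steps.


Count bracket nesting levels:
'[' at pos 0: depth = 1
'[' at pos 4: depth = 2
'[' at pos 8: depth = 3
Maximum depth reached: 3

3


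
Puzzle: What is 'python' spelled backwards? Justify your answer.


Reverse 'python' character by character: 'nohtyp'.

nohtyp


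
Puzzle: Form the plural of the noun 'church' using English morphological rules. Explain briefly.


Apply rule: Add -es (sibilant/fricative ending). 'church' becomes 'churches'.

churches


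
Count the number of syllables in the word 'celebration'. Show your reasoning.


Break 'celebration' into syllables: cel-e-bra-tion -> cel | e | bra | tion = 4 syllables

4 syllables


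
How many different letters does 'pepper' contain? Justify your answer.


Unique letters in 'pepper': {e, p, r} = 3 distinct letters.

3


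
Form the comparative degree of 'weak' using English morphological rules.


Apply comparative formation (add -er): 'weak' -> 'weaker'.

weaker


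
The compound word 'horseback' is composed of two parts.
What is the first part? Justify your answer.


Split 'horseback' into 'horse' + 'back'. The first part is 'horse'.

horse


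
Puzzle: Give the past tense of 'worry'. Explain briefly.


Apply rule: Change -y to -ied. 'worry' becomes 'worried'.

worried


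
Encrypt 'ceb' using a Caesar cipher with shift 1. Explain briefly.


Shift each letter by 1: c -> d, e -> f, b -> c. Result: 'dfc'.

dfc


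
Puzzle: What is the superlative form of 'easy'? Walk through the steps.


Apply superlative formation (consonant + y: change y to i, add -est): 'easy' -> 'easiest'.

easiest


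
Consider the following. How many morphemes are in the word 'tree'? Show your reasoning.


Decomposition: tree (free morpheme) = 1 morpheme(s)

1 morphemes


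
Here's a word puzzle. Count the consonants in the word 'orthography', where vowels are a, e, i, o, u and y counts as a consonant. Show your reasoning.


Consonants in 'orthography': r, t, h, g, r, p, h, y = 8 consonants.

8


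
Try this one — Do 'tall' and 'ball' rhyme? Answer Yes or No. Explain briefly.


Rime (stressed vowel + following sounds) of 'tall': -all = /ɔːl/
Rime of 'ball': -all = /ɔːl/
/ɔːl/ and /ɔːl/ are the same ending sound, so the words rhyme.

Yes


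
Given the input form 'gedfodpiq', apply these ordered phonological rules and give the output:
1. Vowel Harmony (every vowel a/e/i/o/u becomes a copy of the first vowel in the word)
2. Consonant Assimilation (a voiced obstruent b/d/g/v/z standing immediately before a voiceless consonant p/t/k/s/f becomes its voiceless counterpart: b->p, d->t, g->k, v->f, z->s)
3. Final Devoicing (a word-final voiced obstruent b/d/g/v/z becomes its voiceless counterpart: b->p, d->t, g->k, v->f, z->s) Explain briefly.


Starting form: 'gedfodpiq'
Rule 1: Vowel Harmony: all vowels become 'e' (matching first vowel). 'gedfodpiq' -> 'gedfedpeq'
Rule 2: Consonant Assimilation: voiced obstruent before voiceless consonant becomes voiceless ('df' -> 'tf', 'dp' -> 'tp'). 'gedfedpeq' -> 'getfetpeq'
Rule 3: Final Devoicing: final consonant 'q' is not one of the voiced obstruents b/d/g/v/z. No change.
Final form: 'getfetpeq'

getfetpeq


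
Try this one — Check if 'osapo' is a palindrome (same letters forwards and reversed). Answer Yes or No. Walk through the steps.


Forward: 'osapo'
Reversed: 'opaso'
They differ.

No


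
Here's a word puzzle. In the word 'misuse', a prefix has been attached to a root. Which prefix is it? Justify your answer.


The word 'misuse' = 'mis' (prefix) + 'use' (root). The prefix is 'mis'.

mis


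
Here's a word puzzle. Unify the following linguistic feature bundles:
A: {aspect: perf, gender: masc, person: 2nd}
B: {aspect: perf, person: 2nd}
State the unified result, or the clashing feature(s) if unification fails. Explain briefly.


Compare features:
aspect: A=perf vs B=perf -> unified: perf
gender: A=masc vs B=_ -> unified: masc
person: A=2nd vs B=2nd -> unified: 2nd
No clashes found.

Unified: {aspect: perf, gender: masc, person: 2nd}


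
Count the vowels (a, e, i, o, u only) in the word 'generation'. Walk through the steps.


Vowels in 'generation': e, e, a, i, o = 5 vowels.

5


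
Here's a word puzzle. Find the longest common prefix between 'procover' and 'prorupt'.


Compare from the start: 3 characters match: 'pro'. Mismatch at position 4: 'c' vs 'r'.

pro


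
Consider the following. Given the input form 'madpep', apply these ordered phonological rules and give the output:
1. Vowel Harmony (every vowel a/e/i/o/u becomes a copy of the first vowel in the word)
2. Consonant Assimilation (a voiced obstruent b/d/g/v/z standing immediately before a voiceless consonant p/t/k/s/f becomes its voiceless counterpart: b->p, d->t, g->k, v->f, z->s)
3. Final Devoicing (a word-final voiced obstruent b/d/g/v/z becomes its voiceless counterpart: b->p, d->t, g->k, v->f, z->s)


Starting form: 'madpep'
Rule 1: Vowel Harmony: all vowels become 'a' (matching first vowel). 'madpep' -> 'madpap'
Rule 2: Consonant Assimilation: voiced obstruent before voiceless consonant becomes voiceless ('dp' -> 'tp'). 'madpap' -> 'matpap'
Rule 3: Final Devoicing: final consonant 'p' is not one of the voiced obstruents b/d/g/v/z. No change.
Final form: 'matpap'

matpap


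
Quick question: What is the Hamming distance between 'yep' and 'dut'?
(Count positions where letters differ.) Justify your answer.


Alignment:
Position 1: 'y' vs 'd' = DIFFER
Position 2: 'e' vs 'u' = DIFFER
Position 3: 'p' vs 't' = DIFFER
Total differences: 3

3


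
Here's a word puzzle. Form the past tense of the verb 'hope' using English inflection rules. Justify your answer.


Apply rule: Add -d (word ends in -e). 'hope' becomes 'hoped'.

hoped


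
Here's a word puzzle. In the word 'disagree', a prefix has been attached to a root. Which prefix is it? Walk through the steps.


The word 'disagree' = 'dis' (prefix) + 'agree' (root). The prefix is 'dis'.

dis


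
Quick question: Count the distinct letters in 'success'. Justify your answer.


Unique letters in 'success': {c, e, s, u} = 4 distinct letters.

4


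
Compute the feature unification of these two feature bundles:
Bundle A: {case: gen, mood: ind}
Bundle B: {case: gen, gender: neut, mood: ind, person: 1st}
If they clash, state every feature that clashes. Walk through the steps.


Compare features:
case: A=gen vs B=gen -> unified: gen
gender: A=_ vs B=neut -> unified: neut
mood: A=ind vs B=ind -> unified: ind
person: A=_ vs B=1st -> unified: 1st
No clashes found.

Unified: {case: gen, gender: neut, mood: ind, person: 1st}


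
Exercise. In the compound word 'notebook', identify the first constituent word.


Split 'notebook' into 'note' + 'book'. The first part is 'note'.

note


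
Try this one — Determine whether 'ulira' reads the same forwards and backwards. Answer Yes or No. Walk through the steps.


Forward: 'ulira'
Reversed: 'arilu'
They differ.

No


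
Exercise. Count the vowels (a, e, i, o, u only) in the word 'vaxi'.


Vowels in 'vaxi': a, i = 2 vowels.

2


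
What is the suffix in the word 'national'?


The word 'national' = 'nation' (root) + '-al' (suffix). The suffix is '-al'.

al


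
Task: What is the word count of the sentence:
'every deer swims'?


Split into words: every | deer | swims = 3 words.

3


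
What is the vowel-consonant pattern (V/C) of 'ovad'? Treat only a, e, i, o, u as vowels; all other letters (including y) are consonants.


Letter mapping: o = V, v = C, a = V, d = C.

VCVC


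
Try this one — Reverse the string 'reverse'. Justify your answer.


Reverse 'reverse' character by character: 'esrever'.

esrever


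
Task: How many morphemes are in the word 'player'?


Decomposition: play (root) + -er (suffix) = 2 morpheme(s)

2 morphemes


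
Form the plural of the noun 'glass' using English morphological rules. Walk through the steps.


Apply rule: Add -es (sibilant/fricative ending). 'glass' becomes 'glasses'.

glasses


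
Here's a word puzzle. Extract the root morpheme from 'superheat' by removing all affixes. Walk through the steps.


Remove prefix 'super' from 'superheat' to get root 'heat'.

heat


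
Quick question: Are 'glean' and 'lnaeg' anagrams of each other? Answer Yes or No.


Sorted letters of 'glean': 'aegln'
Sorted letters of 'lnaeg': 'aegln'
They match.

Yes


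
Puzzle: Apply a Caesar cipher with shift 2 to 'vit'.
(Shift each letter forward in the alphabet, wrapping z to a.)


Shift each letter by 2: v -> x, i -> k, t -> v. Result: 'xkv'.

xkv


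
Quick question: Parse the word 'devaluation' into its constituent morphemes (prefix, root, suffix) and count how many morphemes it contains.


Step 1: Identify prefix: 'de' (meaning: reverse/remove)
Step 2: Identify root: 'value'
Step 3: Identify suffix(es): 'ation'
Decomposition: de- (prefix: reverse/remove) + value (root) + -ation (suffix: act of)
Total morphemes: 3

3 morphemes (de- (prefix: reverse/remove) + value (root) + -ation (suffix: act of))


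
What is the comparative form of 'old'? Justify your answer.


Apply comparative formation (add -er): 'old' -> 'older'.

older


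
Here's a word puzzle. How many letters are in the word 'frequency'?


Spell out 'frequency' and number each letter: f(1), r(2), e(3), q(4), u(5), e(6), n(7), c(8), y(9). Total: 9 letters.

9


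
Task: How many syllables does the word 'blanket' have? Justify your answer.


Break 'blanket' into syllables: blan-ket -> blan | ket = 2 syllables

2 syllables


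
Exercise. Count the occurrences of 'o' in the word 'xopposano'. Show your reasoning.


Letter 'o' in 'xopposano': found at position(s) 2, 5, 9 = 3 occurrence(s).

3


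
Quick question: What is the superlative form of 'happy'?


Apply superlative formation (consonant + y: change y to i, add -est): 'happy' -> 'happiest'.

happiest


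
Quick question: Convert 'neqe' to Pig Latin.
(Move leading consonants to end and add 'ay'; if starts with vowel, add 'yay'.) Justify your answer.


'neqe': move consonant cluster 'n' to end and add 'ay': 'eqenay'.

eqenay


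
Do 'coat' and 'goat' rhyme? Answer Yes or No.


Rime (stressed vowel + following sounds) of 'coat': -oat = /oʊt/
Rime of 'goat': -oat = /oʊt/
/oʊt/ and /oʊt/ are the same ending sound, so the words rhyme.

Yes


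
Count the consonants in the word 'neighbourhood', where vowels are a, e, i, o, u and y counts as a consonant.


Consonants in 'neighbourhood': n, g, h, b, r, h, d = 7 consonants.

7


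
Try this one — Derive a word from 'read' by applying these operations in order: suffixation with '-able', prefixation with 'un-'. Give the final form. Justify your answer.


Step 1: Add suffix '-able' to 'read' = 'readable'
Step 2: Add prefix 'un-' to 'readable' = 'unreadable'

unreadable


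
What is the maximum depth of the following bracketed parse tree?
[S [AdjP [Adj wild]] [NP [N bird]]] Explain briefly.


Count bracket nesting levels:
'[' at pos 0: depth = 1
'[' at pos 3: depth = 2
'[' at pos 9: depth = 3
'[' at pos 21: depth = 2
'[' at pos 25: depth = 3
Maximum depth reached: 3

3


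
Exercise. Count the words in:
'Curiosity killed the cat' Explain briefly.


Split into words: Curiosity | killed | the | cat = 4 words.

4


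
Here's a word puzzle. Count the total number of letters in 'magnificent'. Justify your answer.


Spell out 'magnificent' and number each letter: m(1), a(2), g(3), n(4), i(5), f(6), i(7), c(8), e(9), n(10), t(11). Total: 11 letters.

11


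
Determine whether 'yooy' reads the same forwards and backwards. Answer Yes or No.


Forward: 'yooy'
Reversed: 'yooy'
They are identical.

Yes


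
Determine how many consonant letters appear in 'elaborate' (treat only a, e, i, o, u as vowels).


Consonants in 'elaborate': l, b, r, t = 4 consonants.

4


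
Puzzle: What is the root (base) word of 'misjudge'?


Remove prefix 'mis' from 'misjudge' to get root 'judge'.

judge


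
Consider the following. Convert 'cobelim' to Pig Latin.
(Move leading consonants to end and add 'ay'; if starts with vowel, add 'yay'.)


'cobelim': move consonant cluster 'c' to end and add 'ay': 'obelimcay'.

obelimcay


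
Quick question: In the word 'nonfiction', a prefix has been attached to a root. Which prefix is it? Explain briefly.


The word 'nonfiction' = 'non' (prefix) + 'fiction' (root). The prefix is 'non'.

non


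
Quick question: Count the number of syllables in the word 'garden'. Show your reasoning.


Break 'garden' into syllables: gar-den -> gar | den = 2 syllables

2 syllables


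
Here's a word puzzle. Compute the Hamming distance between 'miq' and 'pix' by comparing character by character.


Alignment:
Position 1: 'm' vs 'p' = DIFFER
Position 2: 'i' vs 'i' = match
Position 3: 'q' vs 'x' = DIFFER
Total differences: 2

2


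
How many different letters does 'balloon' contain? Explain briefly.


Unique letters in 'balloon': {a, b, l, n, o} = 5 distinct letters.

5


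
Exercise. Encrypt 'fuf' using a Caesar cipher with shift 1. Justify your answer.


Shift each letter by 1: f -> g, u -> v, f -> g. Result: 'gvg'.

gvg


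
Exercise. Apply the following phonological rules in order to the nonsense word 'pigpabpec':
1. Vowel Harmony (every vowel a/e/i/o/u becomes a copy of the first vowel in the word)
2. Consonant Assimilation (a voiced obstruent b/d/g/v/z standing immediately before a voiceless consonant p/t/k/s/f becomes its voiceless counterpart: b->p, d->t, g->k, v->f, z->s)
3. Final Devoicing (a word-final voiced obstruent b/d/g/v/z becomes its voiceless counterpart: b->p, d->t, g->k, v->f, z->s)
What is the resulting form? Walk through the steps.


Starting form: 'pigpabpec'
Rule 1: Vowel Harmony: all vowels become 'i' (matching first vowel). 'pigpabpec' -> 'pigpibpic'
Rule 2: Consonant Assimilation: voiced obstruent before voiceless consonant becomes voiceless ('gp' -> 'kp', 'bp' -> 'pp'). 'pigpibpic' -> 'pikpippic'
Rule 3: Final Devoicing: final consonant 'c' is not one of the voiced obstruents b/d/g/v/z. No change.
Final form: 'pikpippic'

pikpippic


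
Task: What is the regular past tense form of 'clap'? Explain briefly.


Apply rule: Double final consonant and add -ed. 'clap' becomes 'clapped'.

clapped


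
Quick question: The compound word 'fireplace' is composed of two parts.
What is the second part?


Split 'fireplace' into 'fire' + 'place'. The second part is 'place'.

place


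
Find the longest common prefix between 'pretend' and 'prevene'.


Compare from the start: 3 characters match: 'pre'. Mismatch at position 4: 't' vs 'v'.

pre


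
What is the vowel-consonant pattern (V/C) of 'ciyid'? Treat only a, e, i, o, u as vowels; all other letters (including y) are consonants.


Letter mapping: c = C, i = V, y = C, i = V, d = C.

CVCVC


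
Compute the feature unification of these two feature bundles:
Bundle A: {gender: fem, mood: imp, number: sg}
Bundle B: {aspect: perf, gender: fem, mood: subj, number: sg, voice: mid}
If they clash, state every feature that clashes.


Compare features:
aspect: A=_ vs B=perf -> unified: perf
gender: A=fem vs B=fem -> unified: fem
mood: A=imp vs B=subj -> CLASH
number: A=sg vs B=sg -> unified: sg
voice: A=_ vs B=mid -> unified: mid
Clash detected on feature 'mood' (imp vs subj); unification fails.

CLASH on 'mood' (imp vs subj)


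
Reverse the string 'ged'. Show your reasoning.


Reverse 'ged' character by character: 'deg'.

deg


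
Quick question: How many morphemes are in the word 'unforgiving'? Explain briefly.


Decomposition: un- (prefix) + forgive (root) + -ing (suffix) = 3 morpheme(s)

3 morphemes


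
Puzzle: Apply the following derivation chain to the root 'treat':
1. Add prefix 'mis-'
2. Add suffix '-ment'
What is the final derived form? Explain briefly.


Step 1: Add prefix 'mis-' to 'treat' = 'mistreat'
Step 2: Add suffix '-ment' to 'mistreat' = 'mistreatment'

mistreatment


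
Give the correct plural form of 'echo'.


Apply rule: Add -es (consonant + o). 'echo' becomes 'echoes'.

echoes


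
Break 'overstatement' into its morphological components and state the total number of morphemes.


Step 1: Identify prefix: 'over' (meaning: excessively)
Step 2: Identify root: 'state'
Step 3: Identify suffix(es): 'ment'
Decomposition: over- (prefix: excessively) + state (root) + -ment (suffix: action/result)
Total morphemes: 3

3 morphemes (over- (prefix: excessively) + state (root) + -ment (suffix: action/result))


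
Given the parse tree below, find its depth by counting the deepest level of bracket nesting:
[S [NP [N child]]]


Count bracket nesting levels:
'[' at pos 0: depth = 1
'[' at pos 3: depth = 2
'[' at pos 7: depth = 3
Maximum depth reached: 3

3


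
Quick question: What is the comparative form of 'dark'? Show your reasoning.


Apply comparative formation (add -er): 'dark' -> 'darker'.

darker


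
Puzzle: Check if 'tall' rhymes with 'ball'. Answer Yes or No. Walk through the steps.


Rime (stressed vowel + following sounds) of 'tall': -all = /ɔːl/
Rime of 'ball': -all = /ɔːl/
/ɔːl/ and /ɔːl/ are the same ending sound, so the words rhyme.

Yes


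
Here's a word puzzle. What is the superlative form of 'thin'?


Apply superlative formation (double final consonant, add -est): 'thin' -> 'thinnest'.

thinnest


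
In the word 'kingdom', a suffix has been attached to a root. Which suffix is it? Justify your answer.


The word 'kingdom' = 'king' (root) + '-dom' (suffix). The suffix is '-dom'.

dom


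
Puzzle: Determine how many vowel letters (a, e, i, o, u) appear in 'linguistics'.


Vowels in 'linguistics': i, u, i, i = 4 vowels.

4


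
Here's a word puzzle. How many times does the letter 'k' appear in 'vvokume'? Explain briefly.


Letter 'k' in 'vvokume': found at position(s) 4 = 1 occurrence(s).

1


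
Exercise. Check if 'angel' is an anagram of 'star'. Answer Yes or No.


Sorted letters of 'angel': 'aegln'
Sorted letters of 'star': 'arst'
They do not match.

No


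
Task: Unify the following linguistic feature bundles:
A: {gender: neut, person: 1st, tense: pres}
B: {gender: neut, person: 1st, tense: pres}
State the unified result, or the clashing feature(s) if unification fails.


Compare features:
gender: A=neut vs B=neut -> unified: neut
person: A=1st vs B=1st -> unified: 1st
tense: A=pres vs B=pres -> unified: pres
No clashes found.

Unified: {gender: neut, person: 1st, tense: pres}


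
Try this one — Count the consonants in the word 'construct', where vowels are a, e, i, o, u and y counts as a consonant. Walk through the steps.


Consonants in 'construct': c, n, s, t, r, c, t = 7 consonants.

7


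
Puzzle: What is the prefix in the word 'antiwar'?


The word 'antiwar' = 'anti' (prefix) + 'war' (root). The prefix is 'anti'.

anti


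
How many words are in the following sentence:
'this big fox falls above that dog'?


Split into words: this | big | fox | falls | above | that | dog = 7 words.

7


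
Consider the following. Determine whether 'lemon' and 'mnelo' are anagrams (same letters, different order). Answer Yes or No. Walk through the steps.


Sorted letters of 'lemon': 'elmno'
Sorted letters of 'mnelo': 'elmno'
They match.

Yes


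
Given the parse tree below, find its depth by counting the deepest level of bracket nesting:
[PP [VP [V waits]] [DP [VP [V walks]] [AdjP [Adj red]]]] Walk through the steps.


Count bracket nesting levels:
'[' at pos 0: depth = 1
'[' at pos 4: depth = 2
'[' at pos 8: depth = 3
'[' at pos 19: depth = 2
'[' at pos 23: depth = 3
'[' at pos 27: depth = 4
'[' at pos 38: depth = 3
'[' at pos 44: depth = 4
Maximum depth reached: 4

4


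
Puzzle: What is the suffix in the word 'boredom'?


The word 'boredom' = 'bore' (root) + '-dom' (suffix). The suffix is '-dom'.

dom


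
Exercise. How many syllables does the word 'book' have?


Break 'book' into syllables: book -> book = 1 syllable

1 syllable


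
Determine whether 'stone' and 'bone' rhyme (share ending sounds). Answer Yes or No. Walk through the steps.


Rime (stressed vowel + following sounds) of 'stone': -one = /oʊn/
Rime of 'bone': -one = /oʊn/
/oʊn/ and /oʊn/ are the same ending sound, so the words rhyme.

Yes


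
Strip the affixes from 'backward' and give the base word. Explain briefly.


Remove suffix '-ward' from 'backward' to get root 'back'.

back
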